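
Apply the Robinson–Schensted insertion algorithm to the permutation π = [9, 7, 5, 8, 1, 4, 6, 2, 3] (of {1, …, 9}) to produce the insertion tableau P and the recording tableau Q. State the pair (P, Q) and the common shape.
P = [1, 2, 3] / [4, 6] / [5, 8] / [7] / [9];  Q = [1, 4, 7] / [2, 6] / [3, 9] / [5] / [8];  common shape = (3, 2, 2, 1, 1)

Row-insert the values π_1, π_2, … into P one at a time, bumping the leftmost entry strictly greater than the inserted value down to the next row. The recording tableau Q records, in position (i, j), the step at which that cell was added to P.
  Insert 9 (step 1): P = [9];  Q = [1]
  Insert 7 (step 2): P = [7] / [9];  Q = [1] / [2]
  Insert 5 (step 3): P = [5] / [7] / [9];  Q = [1] / [2] / [3]
  Insert 8 (step 4): P = [5, 8] / [7] / [9];  Q = [1, 4] / [2] / [3]
  Insert 1 (step 5): P = [1, 8] / [5] / [7] / [9];  Q = [1, 4] / [2] / [3] / [5]
  Insert 4 (step 6): P = [1, 4] / [5, 8] / [7] / [9];  Q = [1, 4] / [2, 6] / [3] / [5]
  Insert 6 (step 7): P = [1, 4, 6] / [5, 8] / [7] / [9];  Q = [1, 4, 7] / [2, 6] / [3] / [5]
  Insert 2 (step 8): P = [1, 2, 6] / [4, 8] / [5] / [7] / [9];  Q = [1, 4, 7] / [2, 6] / [3] / [5] / [8]
  Insert 3 (step 9): P = [1, 2, 3] / [4, 6] / [5, 8] / [7] / [9];  Q = [1, 4, 7] / [2, 6] / [3, 9] / [5] / [8]
Final shape: (3, 2, 2, 1, 1).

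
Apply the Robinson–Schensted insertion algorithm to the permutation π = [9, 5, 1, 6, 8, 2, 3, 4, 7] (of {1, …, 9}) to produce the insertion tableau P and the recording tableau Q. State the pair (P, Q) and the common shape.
P = [1, 2, 3, 4, 7] / [5, 6, 8] / [9];  Q = [1, 4, 5, 8, 9] / [2, 6, 7] / [3];  common shape = (5, 3, 1)

Row-insert the values π_1, π_2, … into P one at a time, bumping the leftmost entry strictly greater than the inserted value down to the next row. The recording tableau Q records, in position (i, j), the step at which that cell was added to P.
  Insert 9 (step 1): P = [9];  Q = [1]
  Insert 5 (step 2): P = [5] / [9];  Q = [1] / [2]
  Insert 1 (step 3): P = [1] / [5] / [9];  Q = [1] / [2] / [3]
  Insert 6 (step 4): P = [1, 6] / [5] / [9];  Q = [1, 4] / [2] / [3]
  Insert 8 (step 5): P = [1, 6, 8] / [5] / [9];  Q = [1, 4, 5] / [2] / [3]
  Insert 2 (step 6): P = [1, 2, 8] / [5, 6] / [9];  Q = [1, 4, 5] / [2, 6] / [3]
  Insert 3 (step 7): P = [1, 2, 3] / [5, 6, 8] / [9];  Q = [1, 4, 5] / [2, 6, 7] / [3]
  Insert 4 (step 8): P = [1, 2, 3, 4] / [5, 6, 8] / [9];  Q = [1, 4, 5, 8] / [2, 6, 7] / [3]
  Insert 7 (step 9): P = [1, 2, 3, 4, 7] / [5, 6, 8] / [9];  Q = [1, 4, 5, 8, 9] / [2, 6, 7] / [3]
Final shape: (5, 3, 1).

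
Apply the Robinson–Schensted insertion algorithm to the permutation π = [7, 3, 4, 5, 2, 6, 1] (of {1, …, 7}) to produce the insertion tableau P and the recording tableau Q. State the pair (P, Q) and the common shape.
P = [1, 4, 5, 6] / [2] / [3] / [7];  Q = [1, 3, 4, 6] / [2] / [5] / [7];  common shape = (4, 1, 1, 1)

Row-insert the values π_1, π_2, … into P one at a time, bumping the leftmost entry strictly greater than the inserted value down to the next row. The recording tableau Q records, in position (i, j), the step at which that cell was added to P.
  Insert 7 (step 1): P = [7];  Q = [1]
  Insert 3 (step 2): P = [3] / [7];  Q = [1] / [2]
  Insert 4 (step 3): P = [3, 4] / [7];  Q = [1, 3] / [2]
  Insert 5 (step 4): P = [3, 4, 5] / [7];  Q = [1, 3, 4] / [2]
  Insert 2 (step 5): P = [2, 4, 5] / [3] / [7];  Q = [1, 3, 4] / [2] / [5]
  Insert 6 (step 6): P = [2, 4, 5, 6] / [3] / [7];  Q = [1, 3, 4, 6] / [2] / [5]
  Insert 1 (step 7): P = [1, 4, 5, 6] / [2] / [3] / [7];  Q = [1, 3, 4, 6] / [2] / [5] / [7]
Final shape: (4, 1, 1, 1).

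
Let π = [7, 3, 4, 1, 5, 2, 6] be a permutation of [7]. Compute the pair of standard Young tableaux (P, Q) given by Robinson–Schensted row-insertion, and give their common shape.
P = [1, 2, 5, 6] / [3, 4] / [7];  Q = [1, 3, 5, 7] / [2, 6] / [4];  common shape = (4, 2, 1)

Row-insert the values π_1, π_2, … into P one at a time, bumping the leftmost entry strictly greater than the inserted value down to the next row. The recording tableau Q records, in position (i, j), the step at which that cell was added to P.
  Insert 7 (step 1): P = [7];  Q = [1]
  Insert 3 (step 2): P = [3] / [7];  Q = [1] / [2]
  Insert 4 (step 3): P = [3, 4] / [7];  Q = [1, 3] / [2]
  Insert 1 (step 4): P = [1, 4] / [3] / [7];  Q = [1, 3] / [2] / [4]
  Insert 5 (step 5): P = [1, 4, 5] / [3] / [7];  Q = [1, 3, 5] / [2] / [4]
  Insert 2 (step 6): P = [1, 2, 5] / [3, 4] / [7];  Q = [1, 3, 5] / [2, 6] / [4]
  Insert 6 (step 7): P = [1, 2, 5, 6] / [3, 4] / [7];  Q = [1, 3, 5, 7] / [2, 6] / [4]
Final shape: (4, 2, 1).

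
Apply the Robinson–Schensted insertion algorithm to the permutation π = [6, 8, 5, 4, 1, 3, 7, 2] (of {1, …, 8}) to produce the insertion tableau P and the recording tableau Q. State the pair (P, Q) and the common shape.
P = [1, 2, 7] / [3, 8] / [4] / [5] / [6];  Q = [1, 2, 7] / [3, 6] / [4] / [5] / [8];  common shape = (3, 2, 1, 1, 1)

Row-insert the values π_1, π_2, … into P one at a time, bumping the leftmost entry strictly greater than the inserted value down to the next row. The recording tableau Q records, in position (i, j), the step at which that cell was added to P.
  Insert 6 (step 1): P = [6];  Q = [1]
  Insert 8 (step 2): P = [6, 8];  Q = [1, 2]
  Insert 5 (step 3): P = [5, 8] / [6];  Q = [1, 2] / [3]
  Insert 4 (step 4): P = [4, 8] / [5] / [6];  Q = [1, 2] / [3] / [4]
  Insert 1 (step 5): P = [1, 8] / [4] / [5] / [6];  Q = [1, 2] / [3] / [4] / [5]
  Insert 3 (step 6): P = [1, 3] / [4, 8] / [5] / [6];  Q = [1, 2] / [3, 6] / [4] / [5]
  Insert 7 (step 7): P = [1, 3, 7] / [4, 8] / [5] / [6];  Q = [1, 2, 7] / [3, 6] / [4] / [5]
  Insert 2 (step 8): P = [1, 2, 7] / [3, 8] / [4] / [5] / [6];  Q = [1, 2, 7] / [3, 6] / [4] / [5] / [8]
Final shape: (3, 2, 1, 1, 1).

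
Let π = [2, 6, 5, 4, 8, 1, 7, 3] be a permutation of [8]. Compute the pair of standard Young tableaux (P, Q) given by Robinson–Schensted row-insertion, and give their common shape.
P = [1, 3, 7] / [2, 4] / [5, 8] / [6];  Q = [1, 2, 5] / [3, 7] / [4, 8] / [6];  common shape = (3, 2, 2, 1)

Row-insert the values π_1, π_2, … into P one at a time, bumping the leftmost entry strictly greater than the inserted value down to the next row. The recording tableau Q records, in position (i, j), the step at which that cell was added to P.
  Insert 2 (step 1): P = [2];  Q = [1]
  Insert 6 (step 2): P = [2, 6];  Q = [1, 2]
  Insert 5 (step 3): P = [2, 5] / [6];  Q = [1, 2] / [3]
  Insert 4 (step 4): P = [2, 4] / [5] / [6];  Q = [1, 2] / [3] / [4]
  Insert 8 (step 5): P = [2, 4, 8] / [5] / [6];  Q = [1, 2, 5] / [3] / [4]
  Insert 1 (step 6): P = [1, 4, 8] / [2] / [5] / [6];  Q = [1, 2, 5] / [3] / [4] / [6]
  Insert 7 (step 7): P = [1, 4, 7] / [2, 8] / [5] / [6];  Q = [1, 2, 5] / [3, 7] / [4] / [6]
  Insert 3 (step 8): P = [1, 3, 7] / [2, 4] / [5, 8] / [6];  Q = [1, 2, 5] / [3, 7] / [4, 8] / [6]
Final shape: (3, 2, 2, 1).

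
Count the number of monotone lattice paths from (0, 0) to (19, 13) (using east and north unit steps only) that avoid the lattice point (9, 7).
Number of paths = 255762080

Total paths from (0, 0) to (19, 13): C(32, 19) = 347373600. Paths through (9, 7): (paths (0, 0) → (9, 7)) × (paths (9, 7) → (19, 13)) = C(16, 9) · C(16, 10) = 11440 · 8008 = 91611520. Avoidance count = 347373600 − 91611520 = 255762080.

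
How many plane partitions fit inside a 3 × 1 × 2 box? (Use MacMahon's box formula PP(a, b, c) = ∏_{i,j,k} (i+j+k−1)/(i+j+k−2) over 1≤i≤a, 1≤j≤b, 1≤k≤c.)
PP(3, 1, 2) = 10

Evaluate the triple product over i = 1..3, j = 1..1, k = 1..2. The factors are (2/1) · (3/2) · (3/2) · (4/3) · (4/3) · (5/4). The numerators and denominators telescope so the product is an integer; carrying out the multiplication exactly gives PP(3, 1, 2) = 10.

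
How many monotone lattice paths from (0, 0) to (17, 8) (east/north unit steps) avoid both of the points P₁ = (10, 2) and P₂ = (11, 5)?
Number of paths = 623583

Inclusion–exclusion. Total paths: C(25, 17) = 1081575. Through P₁: C(12, 10)·C(13, 7) = 113256. Through P₂: C(16, 11)·C(9, 6) = 366912. Since P₁ is strictly southwest of P₂, a monotone path through both must visit P₁ then P₂; paths through both = C(12, 10)·C(4, 1)·C(9, 6) = 22176. Avoid both = 1081575 − 113256 − 366912 + 22176 = 623583.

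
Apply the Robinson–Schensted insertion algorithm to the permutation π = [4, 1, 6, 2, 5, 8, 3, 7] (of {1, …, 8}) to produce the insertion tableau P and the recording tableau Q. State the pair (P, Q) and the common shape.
P = [1, 2, 3, 7] / [4, 5, 8] / [6];  Q = [1, 3, 5, 6] / [2, 4, 8] / [7];  common shape = (4, 3, 1)

Row-insert the values π_1, π_2, … into P one at a time, bumping the leftmost entry strictly greater than the inserted value down to the next row. The recording tableau Q records, in position (i, j), the step at which that cell was added to P.
  Insert 4 (step 1): P = [4];  Q = [1]
  Insert 1 (step 2): P = [1] / [4];  Q = [1] / [2]
  Insert 6 (step 3): P = [1, 6] / [4];  Q = [1, 3] / [2]
  Insert 2 (step 4): P = [1, 2] / [4, 6];  Q = [1, 3] / [2, 4]
  Insert 5 (step 5): P = [1, 2, 5] / [4, 6];  Q = [1, 3, 5] / [2, 4]
  Insert 8 (step 6): P = [1, 2, 5, 8] / [4, 6];  Q = [1, 3, 5, 6] / [2, 4]
  Insert 3 (step 7): P = [1, 2, 3, 8] / [4, 5] / [6];  Q = [1, 3, 5, 6] / [2, 4] / [7]
  Insert 7 (step 8): P = [1, 2, 3, 7] / [4, 5, 8] / [6];  Q = [1, 3, 5, 6] / [2, 4, 8] / [7]
Final shape: (4, 3, 1).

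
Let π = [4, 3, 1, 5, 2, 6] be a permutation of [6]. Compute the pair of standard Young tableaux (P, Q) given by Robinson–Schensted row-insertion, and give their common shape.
P = [1, 2, 6] / [3, 5] / [4];  Q = [1, 4, 6] / [2, 5] / [3];  common shape = (3, 2, 1)

Row-insert the values π_1, π_2, … into P one at a time, bumping the leftmost entry strictly greater than the inserted value down to the next row. The recording tableau Q records, in position (i, j), the step at which that cell was added to P.
  Insert 4 (step 1): P = [4];  Q = [1]
  Insert 3 (step 2): P = [3] / [4];  Q = [1] / [2]
  Insert 1 (step 3): P = [1] / [3] / [4];  Q = [1] / [2] / [3]
  Insert 5 (step 4): P = [1, 5] / [3] / [4];  Q = [1, 4] / [2] / [3]
  Insert 2 (step 5): P = [1, 2] / [3, 5] / [4];  Q = [1, 4] / [2, 5] / [3]
  Insert 6 (step 6): P = [1, 2, 6] / [3, 5] / [4];  Q = [1, 4, 6] / [2, 5] / [3]
Final shape: (3, 2, 1).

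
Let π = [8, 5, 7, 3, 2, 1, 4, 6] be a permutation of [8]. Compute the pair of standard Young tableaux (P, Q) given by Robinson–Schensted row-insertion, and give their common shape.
P = [1, 4, 6] / [2, 7] / [3] / [5] / [8];  Q = [1, 3, 8] / [2, 7] / [4] / [5] / [6];  common shape = (3, 2, 1, 1, 1)

Row-insert the values π_1, π_2, … into P one at a time, bumping the leftmost entry strictly greater than the inserted value down to the next row. The recording tableau Q records, in position (i, j), the step at which that cell was added to P.
  Insert 8 (step 1): P = [8];  Q = [1]
  Insert 5 (step 2): P = [5] / [8];  Q = [1] / [2]
  Insert 7 (step 3): P = [5, 7] / [8];  Q = [1, 3] / [2]
  Insert 3 (step 4): P = [3, 7] / [5] / [8];  Q = [1, 3] / [2] / [4]
  Insert 2 (step 5): P = [2, 7] / [3] / [5] / [8];  Q = [1, 3] / [2] / [4] / [5]
  Insert 1 (step 6): P = [1, 7] / [2] / [3] / [5] / [8];  Q = [1, 3] / [2] / [4] / [5] / [6]
  Insert 4 (step 7): P = [1, 4] / [2, 7] / [3] / [5] / [8];  Q = [1, 3] / [2, 7] / [4] / [5] / [6]
  Insert 6 (step 8): P = [1, 4, 6] / [2, 7] / [3] / [5] / [8];  Q = [1, 3, 8] / [2, 7] / [4] / [5] / [6]
Final shape: (3, 2, 1, 1, 1).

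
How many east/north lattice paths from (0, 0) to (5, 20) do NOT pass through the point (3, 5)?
Number of paths = 45514

Total paths from (0, 0) to (5, 20): C(25, 5) = 53130. Paths through (3, 5): (paths (0, 0) → (3, 5)) × (paths (3, 5) → (5, 20)) = C(8, 3) · C(17, 2) = 56 · 136 = 7616. Avoidance count = 53130 − 7616 = 45514.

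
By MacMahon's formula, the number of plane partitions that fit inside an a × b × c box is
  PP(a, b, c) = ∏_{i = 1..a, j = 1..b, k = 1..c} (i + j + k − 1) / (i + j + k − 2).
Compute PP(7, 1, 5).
PP(7, 1, 5) = 792

Evaluate the triple product over i = 1..7, j = 1..1, k = 1..5. The factors are (2/1) · (3/2) · (4/3) · (5/4) · (6/5) · (3/2) · (4/3) · (5/4) · … (35 factors total). The numerators and denominators telescope so the product is an integer; carrying out the multiplication exactly gives PP(7, 1, 5) = 792.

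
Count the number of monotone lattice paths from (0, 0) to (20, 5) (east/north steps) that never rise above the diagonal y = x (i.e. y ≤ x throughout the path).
Number of paths = 40480

By the reflection principle (André's argument), the number of monotone paths to (20, 5) with n ≤ m that never go above y = x is C(25, 20) − C(25, 21) = 53130 − 12650 = 40480.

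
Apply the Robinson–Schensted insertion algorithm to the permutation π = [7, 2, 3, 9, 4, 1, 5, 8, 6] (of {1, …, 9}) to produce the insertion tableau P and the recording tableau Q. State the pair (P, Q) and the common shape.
P = [1, 3, 4, 5, 6] / [2, 8] / [7, 9];  Q = [1, 3, 4, 7, 8] / [2, 5] / [6, 9];  common shape = (5, 2, 2)

Row-insert the values π_1, π_2, … into P one at a time, bumping the leftmost entry strictly greater than the inserted value down to the next row. The recording tableau Q records, in position (i, j), the step at which that cell was added to P.
  Insert 7 (step 1): P = [7];  Q = [1]
  Insert 2 (step 2): P = [2] / [7];  Q = [1] / [2]
  Insert 3 (step 3): P = [2, 3] / [7];  Q = [1, 3] / [2]
  Insert 9 (step 4): P = [2, 3, 9] / [7];  Q = [1, 3, 4] / [2]
  Insert 4 (step 5): P = [2, 3, 4] / [7, 9];  Q = [1, 3, 4] / [2, 5]
  Insert 1 (step 6): P = [1, 3, 4] / [2, 9] / [7];  Q = [1, 3, 4] / [2, 5] / [6]
  Insert 5 (step 7): P = [1, 3, 4, 5] / [2, 9] / [7];  Q = [1, 3, 4, 7] / [2, 5] / [6]
  Insert 8 (step 8): P = [1, 3, 4, 5, 8] / [2, 9] / [7];  Q = [1, 3, 4, 7, 8] / [2, 5] / [6]
  Insert 6 (step 9): P = [1, 3, 4, 5, 6] / [2, 8] / [7, 9];  Q = [1, 3, 4, 7, 8] / [2, 5] / [6, 9]
Final shape: (5, 2, 2).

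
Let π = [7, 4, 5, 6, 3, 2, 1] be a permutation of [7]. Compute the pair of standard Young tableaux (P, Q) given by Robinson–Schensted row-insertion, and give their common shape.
P = [1, 5, 6] / [2] / [3] / [4] / [7];  Q = [1, 3, 4] / [2] / [5] / [6] / [7];  common shape = (3, 1, 1, 1, 1)

Row-insert the values π_1, π_2, … into P one at a time, bumping the leftmost entry strictly greater than the inserted value down to the next row. The recording tableau Q records, in position (i, j), the step at which that cell was added to P.
  Insert 7 (step 1): P = [7];  Q = [1]
  Insert 4 (step 2): P = [4] / [7];  Q = [1] / [2]
  Insert 5 (step 3): P = [4, 5] / [7];  Q = [1, 3] / [2]
  Insert 6 (step 4): P = [4, 5, 6] / [7];  Q = [1, 3, 4] / [2]
  Insert 3 (step 5): P = [3, 5, 6] / [4] / [7];  Q = [1, 3, 4] / [2] / [5]
  Insert 2 (step 6): P = [2, 5, 6] / [3] / [4] / [7];  Q = [1, 3, 4] / [2] / [5] / [6]
  Insert 1 (step 7): P = [1, 5, 6] / [2] / [3] / [4] / [7];  Q = [1, 3, 4] / [2] / [5] / [6] / [7]
Final shape: (3, 1, 1, 1, 1).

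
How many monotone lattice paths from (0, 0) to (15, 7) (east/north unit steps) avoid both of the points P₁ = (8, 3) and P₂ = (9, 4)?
Number of paths = 83754

Inclusion–exclusion. Total paths: C(22, 15) = 170544. Through P₁: C(11, 8)·C(11, 7) = 54450. Through P₂: C(13, 9)·C(9, 6) = 60060. Since P₁ is strictly southwest of P₂, a monotone path through both must visit P₁ then P₂; paths through both = C(11, 8)·C(2, 1)·C(9, 6) = 27720. Avoid both = 170544 − 54450 − 60060 + 27720 = 83754.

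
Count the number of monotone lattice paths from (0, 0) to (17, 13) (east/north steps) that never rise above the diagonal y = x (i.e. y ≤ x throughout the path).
Number of paths = 33266625

By the reflection principle (André's argument), the number of monotone paths to (17, 13) with n ≤ m that never go above y = x is C(30, 17) − C(30, 18) = 119759850 − 86493225 = 33266625.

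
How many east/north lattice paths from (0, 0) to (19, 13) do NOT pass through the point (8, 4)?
Number of paths = 264233400

Total paths from (0, 0) to (19, 13): C(32, 19) = 347373600. Paths through (8, 4): (paths (0, 0) → (8, 4)) × (paths (8, 4) → (19, 13)) = C(12, 8) · C(20, 11) = 495 · 167960 = 83140200. Avoidance count = 347373600 − 83140200 = 264233400.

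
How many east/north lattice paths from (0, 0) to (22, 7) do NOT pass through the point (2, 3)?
Number of paths = 1454520

Total paths from (0, 0) to (22, 7): C(29, 22) = 1560780. Paths through (2, 3): (paths (0, 0) → (2, 3)) × (paths (2, 3) → (22, 7)) = C(5, 2) · C(24, 20) = 10 · 10626 = 106260. Avoidance count = 1560780 − 106260 = 1454520.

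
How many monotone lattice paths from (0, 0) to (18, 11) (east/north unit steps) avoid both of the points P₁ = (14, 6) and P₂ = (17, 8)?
Number of paths = 26937630

Inclusion–exclusion. Total paths: C(29, 18) = 34597290. Through P₁: C(20, 14)·C(9, 4) = 4883760. Through P₂: C(25, 17)·C(4, 1) = 4326300. Since P₁ is strictly southwest of P₂, a monotone path through both must visit P₁ then P₂; paths through both = C(20, 14)·C(5, 3)·C(4, 1) = 1550400. Avoid both = 34597290 − 4883760 − 4326300 + 1550400 = 26937630.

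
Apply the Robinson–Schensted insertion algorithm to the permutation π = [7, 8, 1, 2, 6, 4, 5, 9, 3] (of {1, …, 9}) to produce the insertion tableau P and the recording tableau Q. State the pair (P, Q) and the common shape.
P = [1, 2, 3, 5, 9] / [4, 8] / [6] / [7];  Q = [1, 2, 5, 7, 8] / [3, 4] / [6] / [9];  common shape = (5, 2, 1, 1)

Row-insert the values π_1, π_2, … into P one at a time, bumping the leftmost entry strictly greater than the inserted value down to the next row. The recording tableau Q records, in position (i, j), the step at which that cell was added to P.
  Insert 7 (step 1): P = [7];  Q = [1]
  Insert 8 (step 2): P = [7, 8];  Q = [1, 2]
  Insert 1 (step 3): P = [1, 8] / [7];  Q = [1, 2] / [3]
  Insert 2 (step 4): P = [1, 2] / [7, 8];  Q = [1, 2] / [3, 4]
  Insert 6 (step 5): P = [1, 2, 6] / [7, 8];  Q = [1, 2, 5] / [3, 4]
  Insert 4 (step 6): P = [1, 2, 4] / [6, 8] / [7];  Q = [1, 2, 5] / [3, 4] / [6]
  Insert 5 (step 7): P = [1, 2, 4, 5] / [6, 8] / [7];  Q = [1, 2, 5, 7] / [3, 4] / [6]
  Insert 9 (step 8): P = [1, 2, 4, 5, 9] / [6, 8] / [7];  Q = [1, 2, 5, 7, 8] / [3, 4] / [6]
  Insert 3 (step 9): P = [1, 2, 3, 5, 9] / [4, 8] / [6] / [7];  Q = [1, 2, 5, 7, 8] / [3, 4] / [6] / [9]
Final shape: (5, 2, 1, 1).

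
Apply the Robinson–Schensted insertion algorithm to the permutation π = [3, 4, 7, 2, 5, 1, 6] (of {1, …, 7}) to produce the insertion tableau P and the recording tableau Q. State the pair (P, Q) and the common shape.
P = [1, 4, 5, 6] / [2, 7] / [3];  Q = [1, 2, 3, 7] / [4, 5] / [6];  common shape = (4, 2, 1)

Row-insert the values π_1, π_2, … into P one at a time, bumping the leftmost entry strictly greater than the inserted value down to the next row. The recording tableau Q records, in position (i, j), the step at which that cell was added to P.
  Insert 3 (step 1): P = [3];  Q = [1]
  Insert 4 (step 2): P = [3, 4];  Q = [1, 2]
  Insert 7 (step 3): P = [3, 4, 7];  Q = [1, 2, 3]
  Insert 2 (step 4): P = [2, 4, 7] / [3];  Q = [1, 2, 3] / [4]
  Insert 5 (step 5): P = [2, 4, 5] / [3, 7];  Q = [1, 2, 3] / [4, 5]
  Insert 1 (step 6): P = [1, 4, 5] / [2, 7] / [3];  Q = [1, 2, 3] / [4, 5] / [6]
  Insert 6 (step 7): P = [1, 4, 5, 6] / [2, 7] / [3];  Q = [1, 2, 3, 7] / [4, 5] / [6]
Final shape: (4, 2, 1).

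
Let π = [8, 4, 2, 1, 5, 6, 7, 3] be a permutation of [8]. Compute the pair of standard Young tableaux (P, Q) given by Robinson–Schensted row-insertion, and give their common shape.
P = [1, 3, 6, 7] / [2, 5] / [4] / [8];  Q = [1, 5, 6, 7] / [2, 8] / [3] / [4];  common shape = (4, 2, 1, 1)

Row-insert the values π_1, π_2, … into P one at a time, bumping the leftmost entry strictly greater than the inserted value down to the next row. The recording tableau Q records, in position (i, j), the step at which that cell was added to P.
  Insert 8 (step 1): P = [8];  Q = [1]
  Insert 4 (step 2): P = [4] / [8];  Q = [1] / [2]
  Insert 2 (step 3): P = [2] / [4] / [8];  Q = [1] / [2] / [3]
  Insert 1 (step 4): P = [1] / [2] / [4] / [8];  Q = [1] / [2] / [3] / [4]
  Insert 5 (step 5): P = [1, 5] / [2] / [4] / [8];  Q = [1, 5] / [2] / [3] / [4]
  Insert 6 (step 6): P = [1, 5, 6] / [2] / [4] / [8];  Q = [1, 5, 6] / [2] / [3] / [4]
  Insert 7 (step 7): P = [1, 5, 6, 7] / [2] / [4] / [8];  Q = [1, 5, 6, 7] / [2] / [3] / [4]
  Insert 3 (step 8): P = [1, 3, 6, 7] / [2, 5] / [4] / [8];  Q = [1, 5, 6, 7] / [2, 8] / [3] / [4]
Final shape: (4, 2, 1, 1).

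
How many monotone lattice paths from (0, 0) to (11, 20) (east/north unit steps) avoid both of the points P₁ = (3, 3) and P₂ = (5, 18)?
Number of paths = 62174803

Inclusion–exclusion. Total paths: C(31, 11) = 84672315. Through P₁: C(6, 3)·C(25, 8) = 21631500. Through P₂: C(23, 5)·C(8, 6) = 942172. Since P₁ is strictly southwest of P₂, a monotone path through both must visit P₁ then P₂; paths through both = C(6, 3)·C(17, 2)·C(8, 6) = 76160. Avoid both = 84672315 − 21631500 − 942172 + 76160 = 62174803.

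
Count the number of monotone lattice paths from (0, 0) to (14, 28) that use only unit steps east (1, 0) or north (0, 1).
Number of paths = 52860229080

A monotone lattice path from (0, 0) to (14, 28) consists of 14 east steps and 28 north steps in some order, so it is determined by which 14 of the 42 steps are east. The count is C(42, 14) = 52860229080.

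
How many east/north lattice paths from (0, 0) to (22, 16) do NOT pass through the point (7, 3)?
Number of paths = 17746915230

Total paths from (0, 0) to (22, 16): C(38, 22) = 22239974430. Paths through (7, 3): (paths (0, 0) → (7, 3)) × (paths (7, 3) → (22, 16)) = C(10, 7) · C(28, 15) = 120 · 37442160 = 4493059200. Avoidance count = 22239974430 − 4493059200 = 17746915230.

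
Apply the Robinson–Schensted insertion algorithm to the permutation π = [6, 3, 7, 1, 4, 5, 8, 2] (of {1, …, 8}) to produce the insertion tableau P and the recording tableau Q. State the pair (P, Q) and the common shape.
P = [1, 2, 5, 8] / [3, 4] / [6, 7];  Q = [1, 3, 6, 7] / [2, 5] / [4, 8];  common shape = (4, 2, 2)

Row-insert the values π_1, π_2, … into P one at a time, bumping the leftmost entry strictly greater than the inserted value down to the next row. The recording tableau Q records, in position (i, j), the step at which that cell was added to P.
  Insert 6 (step 1): P = [6];  Q = [1]
  Insert 3 (step 2): P = [3] / [6];  Q = [1] / [2]
  Insert 7 (step 3): P = [3, 7] / [6];  Q = [1, 3] / [2]
  Insert 1 (step 4): P = [1, 7] / [3] / [6];  Q = [1, 3] / [2] / [4]
  Insert 4 (step 5): P = [1, 4] / [3, 7] / [6];  Q = [1, 3] / [2, 5] / [4]
  Insert 5 (step 6): P = [1, 4, 5] / [3, 7] / [6];  Q = [1, 3, 6] / [2, 5] / [4]
  Insert 8 (step 7): P = [1, 4, 5, 8] / [3, 7] / [6];  Q = [1, 3, 6, 7] / [2, 5] / [4]
  Insert 2 (step 8): P = [1, 2, 5, 8] / [3, 4] / [6, 7];  Q = [1, 3, 6, 7] / [2, 5] / [4, 8]
Final shape: (4, 2, 2).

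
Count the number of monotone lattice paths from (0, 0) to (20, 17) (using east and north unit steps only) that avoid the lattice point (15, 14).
Number of paths = 11562078150

Total paths from (0, 0) to (20, 17): C(37, 20) = 15905368710. Paths through (15, 14): (paths (0, 0) → (15, 14)) × (paths (15, 14) → (20, 17)) = C(29, 15) · C(8, 5) = 77558760 · 56 = 4343290560. Avoidance count = 15905368710 − 4343290560 = 11562078150.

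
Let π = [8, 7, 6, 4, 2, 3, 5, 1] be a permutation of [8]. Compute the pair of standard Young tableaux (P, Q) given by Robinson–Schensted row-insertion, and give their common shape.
P = [1, 3, 5] / [2] / [4] / [6] / [7] / [8];  Q = [1, 6, 7] / [2] / [3] / [4] / [5] / [8];  common shape = (3, 1, 1, 1, 1, 1)

Row-insert the values π_1, π_2, … into P one at a time, bumping the leftmost entry strictly greater than the inserted value down to the next row. The recording tableau Q records, in position (i, j), the step at which that cell was added to P.
  Insert 8 (step 1): P = [8];  Q = [1]
  Insert 7 (step 2): P = [7] / [8];  Q = [1] / [2]
  Insert 6 (step 3): P = [6] / [7] / [8];  Q = [1] / [2] / [3]
  Insert 4 (step 4): P = [4] / [6] / [7] / [8];  Q = [1] / [2] / [3] / [4]
  Insert 2 (step 5): P = [2] / [4] / [6] / [7] / [8];  Q = [1] / [2] / [3] / [4] / [5]
  Insert 3 (step 6): P = [2, 3] / [4] / [6] / [7] / [8];  Q = [1, 6] / [2] / [3] / [4] / [5]
  Insert 5 (step 7): P = [2, 3, 5] / [4] / [6] / [7] / [8];  Q = [1, 6, 7] / [2] / [3] / [4] / [5]
  Insert 1 (step 8): P = [1, 3, 5] / [2] / [4] / [6] / [7] / [8];  Q = [1, 6, 7] / [2] / [3] / [4] / [5] / [8]
Final shape: (3, 1, 1, 1, 1, 1).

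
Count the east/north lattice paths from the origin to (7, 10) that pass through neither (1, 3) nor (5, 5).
Number of paths = 8552

Inclusion–exclusion. Total paths: C(17, 7) = 19448. Through P₁: C(4, 1)·C(13, 6) = 6864. Through P₂: C(10, 5)·C(7, 2) = 5292. Since P₁ is strictly southwest of P₂, a monotone path through both must visit P₁ then P₂; paths through both = C(4, 1)·C(6, 4)·C(7, 2) = 1260. Avoid both = 19448 − 6864 − 5292 + 1260 = 8552.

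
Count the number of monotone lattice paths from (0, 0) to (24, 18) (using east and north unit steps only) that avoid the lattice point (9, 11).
Number of paths = 325052550810

Total paths from (0, 0) to (24, 18): C(42, 24) = 353697121050. Paths through (9, 11): (paths (0, 0) → (9, 11)) × (paths (9, 11) → (24, 18)) = C(20, 9) · C(22, 15) = 167960 · 170544 = 28644570240. Avoidance count = 353697121050 − 28644570240 = 325052550810.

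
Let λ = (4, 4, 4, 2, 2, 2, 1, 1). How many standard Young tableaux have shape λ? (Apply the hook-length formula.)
# SYT of shape (4, 4, 4, 2, 2, 2, 1, 1) = 35271600

Hook-length formula: f^λ = n! / Π hook(c), product over all cells c of the Young diagram. For λ = (4, 4, 4, 2, 2, 2, 1, 1), n = 20 boxes. Hook lengths by row (left-to-right, top-to-bottom): [11, 8, 4, 3]; [10, 7, 3, 2]; [9, 6, 2, 1]; [6, 3]; [5, 2]; [4, 1]; [2]; [1]. Product of hooks = 68976230400. So f^λ = 20! / 68976230400 = 2432902008176640000 / 68976230400 = 35271600.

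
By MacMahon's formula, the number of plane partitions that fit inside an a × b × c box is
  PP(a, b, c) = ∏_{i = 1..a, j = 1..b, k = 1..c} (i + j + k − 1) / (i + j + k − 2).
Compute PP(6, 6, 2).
PP(6, 6, 2) = 226512

Evaluate the triple product over i = 1..6, j = 1..6, k = 1..2. The factors are (2/1) · (3/2) · (3/2) · (4/3) · (4/3) · (5/4) · (5/4) · (6/5) · … (72 factors total). The numerators and denominators telescope so the product is an integer; carrying out the multiplication exactly gives PP(6, 6, 2) = 226512.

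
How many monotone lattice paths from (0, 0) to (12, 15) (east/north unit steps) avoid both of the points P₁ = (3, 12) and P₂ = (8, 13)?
Number of paths = 14272360

Inclusion–exclusion. Total paths: C(27, 12) = 17383860. Through P₁: C(15, 3)·C(12, 9) = 100100. Through P₂: C(21, 8)·C(6, 4) = 3052350. Since P₁ is strictly southwest of P₂, a monotone path through both must visit P₁ then P₂; paths through both = C(15, 3)·C(6, 5)·C(6, 4) = 40950. Avoid both = 17383860 − 100100 − 3052350 + 40950 = 14272360.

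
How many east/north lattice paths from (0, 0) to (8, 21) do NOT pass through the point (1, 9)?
Number of paths = 3788265

Total paths from (0, 0) to (8, 21): C(29, 8) = 4292145. Paths through (1, 9): (paths (0, 0) → (1, 9)) × (paths (1, 9) → (8, 21)) = C(10, 1) · C(19, 7) = 10 · 50388 = 503880. Avoidance count = 4292145 − 503880 = 3788265.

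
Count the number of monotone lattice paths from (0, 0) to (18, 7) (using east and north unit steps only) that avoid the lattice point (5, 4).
Number of paths = 410140

Total paths from (0, 0) to (18, 7): C(25, 18) = 480700. Paths through (5, 4): (paths (0, 0) → (5, 4)) × (paths (5, 4) → (18, 7)) = C(9, 5) · C(16, 13) = 126 · 560 = 70560. Avoidance count = 480700 − 70560 = 410140.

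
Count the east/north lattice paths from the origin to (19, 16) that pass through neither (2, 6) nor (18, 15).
Number of paths = 1863802930

Inclusion–exclusion. Total paths: C(35, 19) = 4059928950. Through P₁: C(8, 2)·C(27, 17) = 236215980. Through P₂: C(33, 18)·C(2, 1) = 2074316640. Since P₁ is strictly southwest of P₂, a monotone path through both must visit P₁ then P₂; paths through both = C(8, 2)·C(25, 16)·C(2, 1) = 114406600. Avoid both = 4059928950 − 236215980 − 2074316640 + 114406600 = 1863802930.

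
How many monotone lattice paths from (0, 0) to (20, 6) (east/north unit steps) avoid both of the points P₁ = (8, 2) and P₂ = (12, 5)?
Number of paths = 106813

Inclusion–exclusion. Total paths: C(26, 20) = 230230. Through P₁: C(10, 8)·C(16, 12) = 81900. Through P₂: C(17, 12)·C(9, 8) = 55692. Since P₁ is strictly southwest of P₂, a monotone path through both must visit P₁ then P₂; paths through both = C(10, 8)·C(7, 4)·C(9, 8) = 14175. Avoid both = 230230 − 81900 − 55692 + 14175 = 106813.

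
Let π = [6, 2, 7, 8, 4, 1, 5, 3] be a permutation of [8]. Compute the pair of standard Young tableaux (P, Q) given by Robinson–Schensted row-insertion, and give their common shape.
P = [1, 3, 5] / [2, 4, 8] / [6, 7];  Q = [1, 3, 4] / [2, 5, 7] / [6, 8];  common shape = (3, 3, 2)

Row-insert the values π_1, π_2, … into P one at a time, bumping the leftmost entry strictly greater than the inserted value down to the next row. The recording tableau Q records, in position (i, j), the step at which that cell was added to P.
  Insert 6 (step 1): P = [6];  Q = [1]
  Insert 2 (step 2): P = [2] / [6];  Q = [1] / [2]
  Insert 7 (step 3): P = [2, 7] / [6];  Q = [1, 3] / [2]
  Insert 8 (step 4): P = [2, 7, 8] / [6];  Q = [1, 3, 4] / [2]
  Insert 4 (step 5): P = [2, 4, 8] / [6, 7];  Q = [1, 3, 4] / [2, 5]
  Insert 1 (step 6): P = [1, 4, 8] / [2, 7] / [6];  Q = [1, 3, 4] / [2, 5] / [6]
  Insert 5 (step 7): P = [1, 4, 5] / [2, 7, 8] / [6];  Q = [1, 3, 4] / [2, 5, 7] / [6]
  Insert 3 (step 8): P = [1, 3, 5] / [2, 4, 8] / [6, 7];  Q = [1, 3, 4] / [2, 5, 7] / [6, 8]
Final shape: (3, 3, 2).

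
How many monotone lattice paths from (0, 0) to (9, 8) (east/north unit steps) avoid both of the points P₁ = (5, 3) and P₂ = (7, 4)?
Number of paths = 14824

Inclusion–exclusion. Total paths: C(17, 9) = 24310. Through P₁: C(8, 5)·C(9, 4) = 7056. Through P₂: C(11, 7)·C(6, 2) = 4950. Since P₁ is strictly southwest of P₂, a monotone path through both must visit P₁ then P₂; paths through both = C(8, 5)·C(3, 2)·C(6, 2) = 2520. Avoid both = 24310 − 7056 − 4950 + 2520 = 14824.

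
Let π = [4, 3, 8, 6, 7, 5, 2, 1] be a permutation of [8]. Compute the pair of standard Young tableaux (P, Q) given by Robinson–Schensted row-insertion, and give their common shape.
P = [1, 5, 7] / [2, 6] / [3] / [4] / [8];  Q = [1, 3, 5] / [2, 4] / [6] / [7] / [8];  common shape = (3, 2, 1, 1, 1)

Row-insert the values π_1, π_2, … into P one at a time, bumping the leftmost entry strictly greater than the inserted value down to the next row. The recording tableau Q records, in position (i, j), the step at which that cell was added to P.
  Insert 4 (step 1): P = [4];  Q = [1]
  Insert 3 (step 2): P = [3] / [4];  Q = [1] / [2]
  Insert 8 (step 3): P = [3, 8] / [4];  Q = [1, 3] / [2]
  Insert 6 (step 4): P = [3, 6] / [4, 8];  Q = [1, 3] / [2, 4]
  Insert 7 (step 5): P = [3, 6, 7] / [4, 8];  Q = [1, 3, 5] / [2, 4]
  Insert 5 (step 6): P = [3, 5, 7] / [4, 6] / [8];  Q = [1, 3, 5] / [2, 4] / [6]
  Insert 2 (step 7): P = [2, 5, 7] / [3, 6] / [4] / [8];  Q = [1, 3, 5] / [2, 4] / [6] / [7]
  Insert 1 (step 8): P = [1, 5, 7] / [2, 6] / [3] / [4] / [8];  Q = [1, 3, 5] / [2, 4] / [6] / [7] / [8]
Final shape: (3, 2, 1, 1, 1).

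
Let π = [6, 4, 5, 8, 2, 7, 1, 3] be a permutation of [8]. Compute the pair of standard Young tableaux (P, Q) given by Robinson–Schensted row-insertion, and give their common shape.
P = [1, 3, 7] / [2, 5] / [4, 8] / [6];  Q = [1, 3, 4] / [2, 6] / [5, 8] / [7];  common shape = (3, 2, 2, 1)

Row-insert the values π_1, π_2, … into P one at a time, bumping the leftmost entry strictly greater than the inserted value down to the next row. The recording tableau Q records, in position (i, j), the step at which that cell was added to P.
  Insert 6 (step 1): P = [6];  Q = [1]
  Insert 4 (step 2): P = [4] / [6];  Q = [1] / [2]
  Insert 5 (step 3): P = [4, 5] / [6];  Q = [1, 3] / [2]
  Insert 8 (step 4): P = [4, 5, 8] / [6];  Q = [1, 3, 4] / [2]
  Insert 2 (step 5): P = [2, 5, 8] / [4] / [6];  Q = [1, 3, 4] / [2] / [5]
  Insert 7 (step 6): P = [2, 5, 7] / [4, 8] / [6];  Q = [1, 3, 4] / [2, 6] / [5]
  Insert 1 (step 7): P = [1, 5, 7] / [2, 8] / [4] / [6];  Q = [1, 3, 4] / [2, 6] / [5] / [7]
  Insert 3 (step 8): P = [1, 3, 7] / [2, 5] / [4, 8] / [6];  Q = [1, 3, 4] / [2, 6] / [5, 8] / [7]
Final shape: (3, 2, 2, 1).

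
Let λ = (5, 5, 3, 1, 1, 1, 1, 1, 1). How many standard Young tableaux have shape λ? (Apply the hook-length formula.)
# SYT of shape (5, 5, 3, 1, 1, 1, 1, 1, 1) = 8356656

Hook-length formula: f^λ = n! / Π hook(c), product over all cells c of the Young diagram. For λ = (5, 5, 3, 1, 1, 1, 1, 1, 1), n = 19 boxes. Hook lengths by row (left-to-right, top-to-bottom): [13, 6, 5, 3, 2]; [12, 5, 4, 2, 1]; [9, 2, 1]; [6]; [5]; [4]; [3]; [2]; [1]. Product of hooks = 14556672000. So f^λ = 19! / 14556672000 = 121645100408832000 / 14556672000 = 8356656.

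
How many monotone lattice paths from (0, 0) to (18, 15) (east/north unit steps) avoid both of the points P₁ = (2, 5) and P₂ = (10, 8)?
Number of paths = 666326430

Inclusion–exclusion. Total paths: C(33, 18) = 1037158320. Through P₁: C(7, 2)·C(26, 16) = 111546435. Through P₂: C(18, 10)·C(15, 8) = 281582730. Since P₁ is strictly southwest of P₂, a monotone path through both must visit P₁ then P₂; paths through both = C(7, 2)·C(11, 8)·C(15, 8) = 22297275. Avoid both = 1037158320 − 111546435 − 281582730 + 22297275 = 666326430.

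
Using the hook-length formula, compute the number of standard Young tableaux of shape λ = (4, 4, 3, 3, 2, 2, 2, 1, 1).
# SYT of shape (4, 4, 3, 3, 2, 2, 2, 1, 1) = 475284810

Hook-length formula: f^λ = n! / Π hook(c), product over all cells c of the Young diagram. For λ = (4, 4, 3, 3, 2, 2, 2, 1, 1), n = 22 boxes. Hook lengths by row (left-to-right, top-to-bottom): [12, 9, 5, 2]; [11, 8, 4, 1]; [9, 6, 2]; [8, 5, 1]; [6, 3]; [5, 2]; [4, 1]; [2]; [1]. Product of hooks = 2364899328000. So f^λ = 22! / 2364899328000 = 1124000727777607680000 / 2364899328000 = 475284810.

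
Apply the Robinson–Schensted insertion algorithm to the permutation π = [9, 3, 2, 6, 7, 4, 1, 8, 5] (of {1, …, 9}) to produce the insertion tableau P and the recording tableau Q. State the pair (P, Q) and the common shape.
P = [1, 4, 5, 8] / [2, 6, 7] / [3] / [9];  Q = [1, 4, 5, 8] / [2, 6, 9] / [3] / [7];  common shape = (4, 3, 1, 1)

Row-insert the values π_1, π_2, … into P one at a time, bumping the leftmost entry strictly greater than the inserted value down to the next row. The recording tableau Q records, in position (i, j), the step at which that cell was added to P.
  Insert 9 (step 1): P = [9];  Q = [1]
  Insert 3 (step 2): P = [3] / [9];  Q = [1] / [2]
  Insert 2 (step 3): P = [2] / [3] / [9];  Q = [1] / [2] / [3]
  Insert 6 (step 4): P = [2, 6] / [3] / [9];  Q = [1, 4] / [2] / [3]
  Insert 7 (step 5): P = [2, 6, 7] / [3] / [9];  Q = [1, 4, 5] / [2] / [3]
  Insert 4 (step 6): P = [2, 4, 7] / [3, 6] / [9];  Q = [1, 4, 5] / [2, 6] / [3]
  Insert 1 (step 7): P = [1, 4, 7] / [2, 6] / [3] / [9];  Q = [1, 4, 5] / [2, 6] / [3] / [7]
  Insert 8 (step 8): P = [1, 4, 7, 8] / [2, 6] / [3] / [9];  Q = [1, 4, 5, 8] / [2, 6] / [3] / [7]
  Insert 5 (step 9): P = [1, 4, 5, 8] / [2, 6, 7] / [3] / [9];  Q = [1, 4, 5, 8] / [2, 6, 9] / [3] / [7]
Final shape: (4, 3, 1, 1).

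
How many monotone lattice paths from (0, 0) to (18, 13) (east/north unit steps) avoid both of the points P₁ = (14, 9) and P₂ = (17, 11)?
Number of paths = 109142935

Inclusion–exclusion. Total paths: C(31, 18) = 206253075. Through P₁: C(23, 14)·C(8, 4) = 57203300. Through P₂: C(28, 17)·C(3, 1) = 64422540. Since P₁ is strictly southwest of P₂, a monotone path through both must visit P₁ then P₂; paths through both = C(23, 14)·C(5, 3)·C(3, 1) = 24515700. Avoid both = 206253075 − 57203300 − 64422540 + 24515700 = 109142935.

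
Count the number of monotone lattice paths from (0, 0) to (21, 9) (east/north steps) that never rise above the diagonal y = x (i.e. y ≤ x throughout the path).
Number of paths = 8454225

By the reflection principle (André's argument), the number of monotone paths to (21, 9) with n ≤ m that never go above y = x is C(30, 21) − C(30, 22) = 14307150 − 5852925 = 8454225.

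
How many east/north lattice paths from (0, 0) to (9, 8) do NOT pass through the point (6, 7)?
Number of paths = 17446

Total paths from (0, 0) to (9, 8): C(17, 9) = 24310. Paths through (6, 7): (paths (0, 0) → (6, 7)) × (paths (6, 7) → (9, 8)) = C(13, 6) · C(4, 3) = 1716 · 4 = 6864. Avoidance count = 24310 − 6864 = 17446.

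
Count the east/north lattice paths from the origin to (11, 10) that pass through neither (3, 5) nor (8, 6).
Number of paths = 187299

Inclusion–exclusion. Total paths: C(21, 11) = 352716. Through P₁: C(8, 3)·C(13, 8) = 72072. Through P₂: C(14, 8)·C(7, 3) = 105105. Since P₁ is strictly southwest of P₂, a monotone path through both must visit P₁ then P₂; paths through both = C(8, 3)·C(6, 5)·C(7, 3) = 11760. Avoid both = 352716 − 72072 − 105105 + 11760 = 187299.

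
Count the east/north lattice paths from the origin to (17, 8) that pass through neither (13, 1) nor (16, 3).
Number of paths = 1071981

Inclusion–exclusion. Total paths: C(25, 17) = 1081575. Through P₁: C(14, 13)·C(11, 4) = 4620. Through P₂: C(19, 16)·C(6, 1) = 5814. Since P₁ is strictly southwest of P₂, a monotone path through both must visit P₁ then P₂; paths through both = C(14, 13)·C(5, 3)·C(6, 1) = 840. Avoid both = 1081575 − 4620 − 5814 + 840 = 1071981.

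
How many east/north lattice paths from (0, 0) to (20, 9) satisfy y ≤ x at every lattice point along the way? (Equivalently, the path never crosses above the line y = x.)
Number of paths = 5722860

By the reflection principle (André's argument), the number of monotone paths to (20, 9) with n ≤ m that never go above y = x is C(29, 20) − C(29, 21) = 10015005 − 4292145 = 5722860.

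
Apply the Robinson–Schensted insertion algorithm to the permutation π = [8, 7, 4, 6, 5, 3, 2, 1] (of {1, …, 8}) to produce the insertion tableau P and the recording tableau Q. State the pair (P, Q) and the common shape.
P = [1, 5] / [2] / [3] / [4] / [6] / [7] / [8];  Q = [1, 4] / [2] / [3] / [5] / [6] / [7] / [8];  common shape = (2, 1, 1, 1, 1, 1, 1)

Row-insert the values π_1, π_2, … into P one at a time, bumping the leftmost entry strictly greater than the inserted value down to the next row. The recording tableau Q records, in position (i, j), the step at which that cell was added to P.
  Insert 8 (step 1): P = [8];  Q = [1]
  Insert 7 (step 2): P = [7] / [8];  Q = [1] / [2]
  Insert 4 (step 3): P = [4] / [7] / [8];  Q = [1] / [2] / [3]
  Insert 6 (step 4): P = [4, 6] / [7] / [8];  Q = [1, 4] / [2] / [3]
  Insert 5 (step 5): P = [4, 5] / [6] / [7] / [8];  Q = [1, 4] / [2] / [3] / [5]
  Insert 3 (step 6): P = [3, 5] / [4] / [6] / [7] / [8];  Q = [1, 4] / [2] / [3] / [5] / [6]
  Insert 2 (step 7): P = [2, 5] / [3] / [4] / [6] / [7] / [8];  Q = [1, 4] / [2] / [3] / [5] / [6] / [7]
  Insert 1 (step 8): P = [1, 5] / [2] / [3] / [4] / [6] / [7] / [8];  Q = [1, 4] / [2] / [3] / [5] / [6] / [7] / [8]
Final shape: (2, 1, 1, 1, 1, 1, 1).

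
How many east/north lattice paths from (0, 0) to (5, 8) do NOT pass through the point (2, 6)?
Number of paths = 1007

Total paths from (0, 0) to (5, 8): C(13, 5) = 1287. Paths through (2, 6): (paths (0, 0) → (2, 6)) × (paths (2, 6) → (5, 8)) = C(8, 2) · C(5, 3) = 28 · 10 = 280. Avoidance count = 1287 − 280 = 1007.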